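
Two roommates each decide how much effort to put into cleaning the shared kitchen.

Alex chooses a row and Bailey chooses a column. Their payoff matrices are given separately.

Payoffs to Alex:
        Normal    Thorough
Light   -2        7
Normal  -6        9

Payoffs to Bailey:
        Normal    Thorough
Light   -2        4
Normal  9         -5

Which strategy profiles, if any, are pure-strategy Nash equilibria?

There is no pure-strategy Nash equilibrium.

Alex against Normal: payoffs -2, -6 → best response Light.
Alex against Thorough: payoffs 7, 9 → best response Normal.
Bailey against Light: payoffs -2, 4 → best response Thorough.
Bailey against Normal: payoffs 9, -5 → best response Normal.
No profile is a mutual best response for all players.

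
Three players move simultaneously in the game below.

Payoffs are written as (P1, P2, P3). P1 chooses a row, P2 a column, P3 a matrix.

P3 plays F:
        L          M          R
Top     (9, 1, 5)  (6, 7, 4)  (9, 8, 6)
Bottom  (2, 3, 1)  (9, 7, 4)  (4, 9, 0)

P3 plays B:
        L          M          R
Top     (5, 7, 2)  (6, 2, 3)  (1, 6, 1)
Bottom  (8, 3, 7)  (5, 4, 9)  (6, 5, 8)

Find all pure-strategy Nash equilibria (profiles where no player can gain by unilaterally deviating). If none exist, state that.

P1 against (L, F): payoffs 9, 2 → best response Top.
P1 against (L, B): payoffs 5, 8 → best response Bottom.
P1 against (M, F): payoffs 6, 9 → best response Bottom.
P1 against (M, B): payoffs 6, 5 → best response Top.
P1 against (R, F): payoffs 9, 4 → best response Top.
P1 against (R, B): payoffs 1, 6 → best response Bottom.
P2 against (Top, F): payoffs 1, 7, 8 → best response R.
P2 against (Top, B): payoffs 7, 2, 6 → best response L.
P2 against (Bottom, F): payoffs 3, 7, 9 → best response R.
P2 against (Bottom, B): payoffs 3, 4, 5 → best response R.
P3 against (Top, L): payoffs 5, 2 → best response F.
P3 against (Top, M): payoffs 4, 3 → best response F.
P3 against (Top, R): payoffs 6, 1 → best response F.
P3 against (Bottom, L): payoffs 1, 7 → best response B.
P3 against (Bottom, M): payoffs 4, 9 → best response B.
P3 against (Bottom, R): payoffs 0, 8 → best response B.
Mutual best responses: (Top, R, F); (Bottom, R, B).

Pure-strategy Nash equilibria: (Top, R, F); (Bottom, R, B)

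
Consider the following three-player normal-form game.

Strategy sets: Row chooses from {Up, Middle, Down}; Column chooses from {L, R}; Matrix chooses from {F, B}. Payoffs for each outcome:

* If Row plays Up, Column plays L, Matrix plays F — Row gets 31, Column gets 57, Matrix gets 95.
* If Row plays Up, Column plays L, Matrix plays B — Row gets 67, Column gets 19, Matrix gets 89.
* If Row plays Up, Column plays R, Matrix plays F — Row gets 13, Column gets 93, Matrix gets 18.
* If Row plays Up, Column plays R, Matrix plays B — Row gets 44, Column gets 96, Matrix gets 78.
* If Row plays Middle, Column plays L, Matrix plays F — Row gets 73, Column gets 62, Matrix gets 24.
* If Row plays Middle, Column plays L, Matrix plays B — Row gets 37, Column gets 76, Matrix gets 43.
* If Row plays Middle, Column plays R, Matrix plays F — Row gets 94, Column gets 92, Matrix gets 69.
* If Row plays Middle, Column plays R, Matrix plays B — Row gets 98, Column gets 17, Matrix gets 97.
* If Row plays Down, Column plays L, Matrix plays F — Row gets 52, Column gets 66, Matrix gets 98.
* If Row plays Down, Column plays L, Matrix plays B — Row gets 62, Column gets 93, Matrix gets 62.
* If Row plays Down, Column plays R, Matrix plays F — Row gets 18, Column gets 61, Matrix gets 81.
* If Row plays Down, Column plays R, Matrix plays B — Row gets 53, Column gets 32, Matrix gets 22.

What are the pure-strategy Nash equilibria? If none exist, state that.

Row against (L, F): payoffs 31, 73, 52 → best response Middle.
Row against (L, B): payoffs 67, 37, 62 → best response Up.
Row against (R, F): payoffs 13, 94, 18 → best response Middle.
Row against (R, B): payoffs 44, 98, 53 → best response Middle.
Column against (Up, F): payoffs 57, 93 → best response R.
Column against (Up, B): payoffs 19, 96 → best response R.
Column against (Middle, F): payoffs 62, 92 → best response R.
Column against (Middle, B): payoffs 76, 17 → best response L.
Column against (Down, F): payoffs 66, 61 → best response L.
Column against (Down, B): payoffs 93, 32 → best response L.
Matrix against (Up, L): payoffs 95, 89 → best response F.
Matrix against (Up, R): payoffs 18, 78 → best response B.
Matrix against (Middle, L): payoffs 24, 43 → best response B.
Matrix against (Middle, R): payoffs 69, 97 → best response B.
Matrix against (Down, L): payoffs 98, 62 → best response F.
Matrix against (Down, R): payoffs 81, 22 → best response F.
No profile is a mutual best response for all players.

none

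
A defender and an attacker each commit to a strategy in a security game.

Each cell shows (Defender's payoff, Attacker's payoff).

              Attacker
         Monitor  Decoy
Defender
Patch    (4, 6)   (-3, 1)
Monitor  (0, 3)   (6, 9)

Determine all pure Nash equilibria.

(Patch, Monitor): Defender gets 4, best alternative 0; Attacker gets 6, best alternative 1. No profitable deviation — NE.
(Patch, Decoy): Defender can switch to Monitor (-3 → 6). Not NE.
(Monitor, Monitor): Defender can switch to Patch (0 → 4). Not NE.
(Monitor, Decoy): Defender gets 6, best alternative -3; Attacker gets 9, best alternative 3. No profitable deviation — NE.

Pure-strategy Nash equilibria: (Patch, Monitor); (Monitor, Decoy)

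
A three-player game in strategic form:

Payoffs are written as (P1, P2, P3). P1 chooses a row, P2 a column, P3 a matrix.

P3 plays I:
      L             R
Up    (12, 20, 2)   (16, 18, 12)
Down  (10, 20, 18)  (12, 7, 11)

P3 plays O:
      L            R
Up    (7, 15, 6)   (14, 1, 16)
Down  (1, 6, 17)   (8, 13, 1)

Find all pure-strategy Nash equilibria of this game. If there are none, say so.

P1 against (L, I): payoffs 12, 10 → best response Up.
P1 against (L, O): payoffs 7, 1 → best response Up.
P1 against (R, I): payoffs 16, 12 → best response Up.
P1 against (R, O): payoffs 14, 8 → best response Up.
P2 against (Up, I): payoffs 20, 18 → best response L.
P2 against (Up, O): payoffs 15, 1 → best response L.
P2 against (Down, I): payoffs 20, 7 → best response L.
P2 against (Down, O): payoffs 6, 13 → best response R.
P3 against (Up, L): payoffs 2, 6 → best response O.
P3 against (Up, R): payoffs 12, 16 → best response O.
P3 against (Down, L): payoffs 18, 17 → best response I.
P3 against (Down, R): payoffs 11, 1 → best response I.
Mutual best responses: (Up, L, O).

Pure NE: (Up, L, O)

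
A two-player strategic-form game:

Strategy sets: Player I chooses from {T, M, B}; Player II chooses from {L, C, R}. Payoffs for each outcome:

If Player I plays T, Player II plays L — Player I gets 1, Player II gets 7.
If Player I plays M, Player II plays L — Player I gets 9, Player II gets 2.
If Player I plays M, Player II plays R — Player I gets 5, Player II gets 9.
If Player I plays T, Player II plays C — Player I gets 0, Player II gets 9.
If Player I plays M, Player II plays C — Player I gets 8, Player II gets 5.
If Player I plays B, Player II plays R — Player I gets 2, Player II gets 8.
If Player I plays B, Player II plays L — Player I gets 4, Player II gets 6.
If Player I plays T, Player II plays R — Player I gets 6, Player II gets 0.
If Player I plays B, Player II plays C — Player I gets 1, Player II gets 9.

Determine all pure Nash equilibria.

This game has no pure Nash equilibrium.

Player I against L: payoffs 1, 9, 4 → best response M.
Player I against C: payoffs 0, 8, 1 → best response M.
Player I against R: payoffs 6, 5, 2 → best response T.
Player II against T: payoffs 7, 9, 0 → best response C.
Player II against M: payoffs 2, 5, 9 → best response R.
Player II against B: payoffs 6, 9, 8 → best response C.
No profile is a mutual best response for all players.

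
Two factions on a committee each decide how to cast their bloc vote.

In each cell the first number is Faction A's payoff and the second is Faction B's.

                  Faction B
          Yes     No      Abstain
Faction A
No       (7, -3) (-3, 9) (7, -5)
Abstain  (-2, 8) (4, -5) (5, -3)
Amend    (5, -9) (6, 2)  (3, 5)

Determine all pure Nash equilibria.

This game has no pure Nash equilibrium.

Faction A against Yes: payoffs 7, -2, 5 → best response No.
Faction A against No: payoffs -3, 4, 6 → best response Amend.
Faction A against Abstain: payoffs 7, 5, 3 → best response No.
Faction B against No: payoffs -3, 9, -5 → best response No.
Faction B against Abstain: payoffs 8, -5, -3 → best response Yes.
Faction B against Amend: payoffs -9, 2, 5 → best response Abstain.
No profile is a mutual best response for all players.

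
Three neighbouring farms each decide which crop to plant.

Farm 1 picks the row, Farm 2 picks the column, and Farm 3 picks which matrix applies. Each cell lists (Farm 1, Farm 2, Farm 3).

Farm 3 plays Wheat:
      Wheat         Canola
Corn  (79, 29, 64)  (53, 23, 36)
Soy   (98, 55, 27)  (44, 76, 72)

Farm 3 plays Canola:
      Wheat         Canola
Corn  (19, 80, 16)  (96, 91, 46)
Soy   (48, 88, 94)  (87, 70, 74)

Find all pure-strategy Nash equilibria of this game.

(Corn, Wheat, Wheat): Farm 1 can switch to Soy (79 → 98). Not NE.
(Corn, Wheat, Canola): Farm 1 can switch to Soy (19 → 48). Not NE.
(Corn, Canola, Wheat): Farm 2 can switch to Wheat (23 → 29). Not NE.
(Corn, Canola, Canola): Farm 1 gets 96, best alternative 87; Farm 2 gets 91, best alternative 80; Farm 3 gets 46, best alternative 36. No profitable deviation — NE.
(Soy, Wheat, Wheat): Farm 2 can switch to Canola (55 → 76). Not NE.
(Soy, Wheat, Canola): Farm 1 gets 48, best alternative 19; Farm 2 gets 88, best alternative 70; Farm 3 gets 94, best alternative 27. No profitable deviation — NE.
(Soy, Canola, Wheat): Farm 1 can switch to Corn (44 → 53). Not NE.
(Soy, Canola, Canola): Farm 1 can switch to Corn (87 → 96). Not NE.

Pure-strategy Nash equilibria: (Corn, Canola, Canola) and (Soy, Wheat, Canola)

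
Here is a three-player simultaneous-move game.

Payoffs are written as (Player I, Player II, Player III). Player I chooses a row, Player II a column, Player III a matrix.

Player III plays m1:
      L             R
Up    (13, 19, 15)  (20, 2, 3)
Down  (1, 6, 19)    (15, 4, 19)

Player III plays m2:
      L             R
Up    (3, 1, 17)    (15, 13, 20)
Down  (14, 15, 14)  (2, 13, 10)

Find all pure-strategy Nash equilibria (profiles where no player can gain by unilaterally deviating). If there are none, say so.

Mark each player's best response to every combination of opponents' strategies; a profile where every player is best-responding is a pure Nash equilibrium.
Player I against (L, m1): payoffs 13, 1 → best response Up.
Player I against (L, m2): payoffs 3, 14 → best response Down.
Player I against (R, m1): payoffs 20, 15 → best response Up.
Player I against (R, m2): payoffs 15, 2 → best response Up.
Player II against (Up, m1): payoffs 19, 2 → best response L.
Player II against (Up, m2): payoffs 1, 13 → best response R.
Player II against (Down, m1): payoffs 6, 4 → best response L.
Player II against (Down, m2): payoffs 15, 13 → best response L.
Player III against (Up, L): payoffs 15, 17 → best response m2.
Player III against (Up, R): payoffs 3, 20 → best response m2.
Player III against (Down, L): payoffs 19, 14 → best response m1.
Player III against (Down, R): payoffs 19, 10 → best response m1.
Mutual best responses: (Up, R, m2).

The unique pure-strategy Nash equilibrium is (Up, R, m2).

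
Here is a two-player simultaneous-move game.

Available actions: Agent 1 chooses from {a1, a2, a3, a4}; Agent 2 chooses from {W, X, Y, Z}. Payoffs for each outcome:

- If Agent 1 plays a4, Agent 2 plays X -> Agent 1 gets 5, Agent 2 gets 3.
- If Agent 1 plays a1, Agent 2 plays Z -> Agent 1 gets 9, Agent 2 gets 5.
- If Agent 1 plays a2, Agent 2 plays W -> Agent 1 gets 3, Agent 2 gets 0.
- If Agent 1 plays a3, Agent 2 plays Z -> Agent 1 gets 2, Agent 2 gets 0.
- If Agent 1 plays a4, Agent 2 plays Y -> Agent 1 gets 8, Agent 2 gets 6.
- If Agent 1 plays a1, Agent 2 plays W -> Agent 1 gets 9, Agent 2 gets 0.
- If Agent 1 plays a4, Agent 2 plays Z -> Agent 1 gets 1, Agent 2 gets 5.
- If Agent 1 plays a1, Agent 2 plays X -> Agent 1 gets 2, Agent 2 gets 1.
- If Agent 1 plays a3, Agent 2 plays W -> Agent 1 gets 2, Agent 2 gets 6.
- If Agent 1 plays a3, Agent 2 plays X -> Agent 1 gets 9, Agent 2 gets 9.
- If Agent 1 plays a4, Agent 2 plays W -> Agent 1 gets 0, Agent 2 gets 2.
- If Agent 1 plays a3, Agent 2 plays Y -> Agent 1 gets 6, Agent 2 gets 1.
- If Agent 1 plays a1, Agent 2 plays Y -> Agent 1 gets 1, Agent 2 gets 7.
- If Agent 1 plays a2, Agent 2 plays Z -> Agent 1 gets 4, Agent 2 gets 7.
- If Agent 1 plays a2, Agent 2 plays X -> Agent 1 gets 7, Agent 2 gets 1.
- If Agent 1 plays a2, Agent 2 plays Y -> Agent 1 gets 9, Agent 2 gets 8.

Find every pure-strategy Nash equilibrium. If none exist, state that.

Check each profile: it is a Nash equilibrium iff no player can strictly gain by switching unilaterally.
(a1, W): Agent 2 can switch to X (0 → 1). Not NE.
(a1, X): Agent 1 can switch to a2 (2 → 7). Not NE.
(a1, Y): Agent 1 can switch to a2 (1 → 9). Not NE.
(a1, Z): Agent 2 can switch to Y (5 → 7). Not NE.
(a2, W): Agent 1 can switch to a1 (3 → 9). Not NE.
(a2, X): Agent 1 can switch to a3 (7 → 9). Not NE.
(a2, Y): Agent 1 gets 9, best alternative 8; Agent 2 gets 8, best alternative 7. No profitable deviation — NE.
(a2, Z): Agent 1 can switch to a1 (4 → 9). Not NE.
(a3, W): Agent 1 can switch to a1 (2 → 9). Not NE.
(a3, X): Agent 1 gets 9, best alternative 7; Agent 2 gets 9, best alternative 6. No profitable deviation — NE.
(a3, Y): Agent 1 can switch to a2 (6 → 9). Not NE.
(a3, Z): Agent 1 can switch to a1 (2 → 9). Not NE.
(a4, W): Agent 1 can switch to a1 (0 → 9). Not NE.
(a4, X): Agent 1 can switch to a2 (5 → 7). Not NE.
(The remaining 2 profiles each have a profitable deviation by the same check.)

(a2, Y), (a3, X)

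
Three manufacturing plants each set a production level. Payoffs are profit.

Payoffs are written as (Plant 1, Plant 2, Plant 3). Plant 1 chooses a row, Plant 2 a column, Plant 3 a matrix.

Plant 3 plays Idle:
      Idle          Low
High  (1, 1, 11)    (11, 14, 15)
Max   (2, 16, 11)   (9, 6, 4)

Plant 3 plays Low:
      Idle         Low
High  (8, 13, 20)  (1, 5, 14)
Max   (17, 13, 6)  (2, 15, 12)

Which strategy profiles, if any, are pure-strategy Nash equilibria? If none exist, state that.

(High, Idle, Idle): Plant 1 can switch to Max (1 → 2). Not NE.
(High, Idle, Low): Plant 1 can switch to Max (8 → 17). Not NE.
(High, Low, Idle): Plant 1 gets 11, best alternative 9; Plant 2 gets 14, best alternative 1; Plant 3 gets 15, best alternative 14. No profitable deviation — NE.
(High, Low, Low): Plant 1 can switch to Max (1 → 2). Not NE.
(Max, Idle, Idle): Plant 1 gets 2, best alternative 1; Plant 2 gets 16, best alternative 6; Plant 3 gets 11, best alternative 6. No profitable deviation — NE.
(Max, Idle, Low): Plant 2 can switch to Low (13 → 15). Not NE.
(Max, Low, Idle): Plant 1 can switch to High (9 → 11). Not NE.
(Max, Low, Low): Plant 1 gets 2, best alternative 1; Plant 2 gets 15, best alternative 13; Plant 3 gets 12, best alternative 4. No profitable deviation — NE.

(High, Low, Idle); (Max, Idle, Idle); (Max, Low, Low)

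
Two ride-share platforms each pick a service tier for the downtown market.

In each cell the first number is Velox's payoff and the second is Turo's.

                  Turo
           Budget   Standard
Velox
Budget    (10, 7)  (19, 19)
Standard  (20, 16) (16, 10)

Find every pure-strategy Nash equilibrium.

The pure Nash equilibria are (Budget, Standard); (Standard, Budget).

Velox against Budget: payoffs 10, 20 → best response Standard.
Velox against Standard: payoffs 19, 16 → best response Budget.
Turo against Budget: payoffs 7, 19 → best response Standard.
Turo against Standard: payoffs 16, 10 → best response Budget.
Mutual best responses: (Budget, Standard); (Standard, Budget).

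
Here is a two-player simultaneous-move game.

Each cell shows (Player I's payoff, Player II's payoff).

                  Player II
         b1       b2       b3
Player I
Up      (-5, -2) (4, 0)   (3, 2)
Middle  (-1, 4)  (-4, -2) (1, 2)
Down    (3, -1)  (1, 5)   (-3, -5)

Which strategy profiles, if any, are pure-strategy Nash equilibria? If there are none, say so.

The unique pure-strategy Nash equilibrium is (Up, b3).

Player I against b1: payoffs -5, -1, 3 → best response Down.
Player I against b2: payoffs 4, -4, 1 → best response Up.
Player I against b3: payoffs 3, 1, -3 → best response Up.
Player II against Up: payoffs -2, 0, 2 → best response b3.
Player II against Middle: payoffs 4, -2, 2 → best response b1.
Player II against Down: payoffs -1, 5, -5 → best response b2.
Mutual best responses: (Up, b3).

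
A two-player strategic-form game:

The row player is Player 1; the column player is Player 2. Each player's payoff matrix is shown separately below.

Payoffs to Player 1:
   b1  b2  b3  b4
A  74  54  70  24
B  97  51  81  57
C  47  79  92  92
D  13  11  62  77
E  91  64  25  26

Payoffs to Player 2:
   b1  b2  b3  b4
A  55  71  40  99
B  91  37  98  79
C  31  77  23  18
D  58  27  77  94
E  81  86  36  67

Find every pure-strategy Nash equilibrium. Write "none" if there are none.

(C, b2)

(A, b1): Player 1 can switch to B (74 → 97). Not NE.
(A, b2): Player 1 can switch to C (54 → 79). Not NE.
(A, b3): Player 1 can switch to B (70 → 81). Not NE.
(A, b4): Player 1 can switch to B (24 → 57). Not NE.
(B, b1): Player 2 can switch to b3 (91 → 98). Not NE.
(B, b2): Player 1 can switch to A (51 → 54). Not NE.
(B, b3): Player 1 can switch to C (81 → 92). Not NE.
(B, b4): Player 1 can switch to C (57 → 92). Not NE.
(C, b1): Player 1 can switch to A (47 → 74). Not NE.
(C, b2): Player 1 gets 79, best alternative 64; Player 2 gets 77, best alternative 31. No profitable deviation — NE.
(C, b3): Player 2 can switch to b1 (23 → 31). Not NE.
(C, b4): Player 2 can switch to b1 (18 → 31). Not NE.
(D, b1): Player 1 can switch to A (13 → 74). Not NE.
(The remaining 7 profiles each have a profitable deviation by the same check.)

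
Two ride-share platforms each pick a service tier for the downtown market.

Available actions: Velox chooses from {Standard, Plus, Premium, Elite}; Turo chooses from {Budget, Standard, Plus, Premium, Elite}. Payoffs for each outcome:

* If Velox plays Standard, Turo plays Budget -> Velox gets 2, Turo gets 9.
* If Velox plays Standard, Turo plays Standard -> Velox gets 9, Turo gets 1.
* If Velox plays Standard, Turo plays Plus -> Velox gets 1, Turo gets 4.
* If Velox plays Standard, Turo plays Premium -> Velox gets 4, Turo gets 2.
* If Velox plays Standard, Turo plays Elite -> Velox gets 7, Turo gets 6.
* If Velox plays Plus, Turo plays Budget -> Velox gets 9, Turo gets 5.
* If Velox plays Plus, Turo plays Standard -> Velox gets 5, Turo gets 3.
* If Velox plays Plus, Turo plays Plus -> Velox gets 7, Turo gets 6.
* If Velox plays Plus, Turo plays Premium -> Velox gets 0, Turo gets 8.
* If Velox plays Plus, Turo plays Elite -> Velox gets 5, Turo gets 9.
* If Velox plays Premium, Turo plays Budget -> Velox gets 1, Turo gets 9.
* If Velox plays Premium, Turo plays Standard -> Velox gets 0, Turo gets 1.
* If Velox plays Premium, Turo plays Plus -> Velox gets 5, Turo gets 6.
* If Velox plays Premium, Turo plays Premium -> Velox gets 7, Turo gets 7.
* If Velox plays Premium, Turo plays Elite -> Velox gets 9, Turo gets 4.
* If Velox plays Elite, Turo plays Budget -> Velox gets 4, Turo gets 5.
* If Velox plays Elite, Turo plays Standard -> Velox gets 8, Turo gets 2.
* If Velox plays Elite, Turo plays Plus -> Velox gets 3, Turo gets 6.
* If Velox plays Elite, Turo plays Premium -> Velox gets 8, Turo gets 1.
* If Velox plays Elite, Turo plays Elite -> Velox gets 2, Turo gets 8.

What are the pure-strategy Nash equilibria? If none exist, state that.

Velox against Budget: payoffs 2, 9, 1, 4 → best response Plus.
Velox against Standard: payoffs 9, 5, 0, 8 → best response Standard.
Velox against Plus: payoffs 1, 7, 5, 3 → best response Plus.
Velox against Premium: payoffs 4, 0, 7, 8 → best response Elite.
Velox against Elite: payoffs 7, 5, 9, 2 → best response Premium.
Turo against Standard: payoffs 9, 1, 4, 2, 6 → best response Budget.
Turo against Plus: payoffs 5, 3, 6, 8, 9 → best response Elite.
Turo against Premium: payoffs 9, 1, 6, 7, 4 → best response Budget.
Turo against Elite: payoffs 5, 2, 6, 1, 8 → best response Elite.
No profile is a mutual best response for all players.

none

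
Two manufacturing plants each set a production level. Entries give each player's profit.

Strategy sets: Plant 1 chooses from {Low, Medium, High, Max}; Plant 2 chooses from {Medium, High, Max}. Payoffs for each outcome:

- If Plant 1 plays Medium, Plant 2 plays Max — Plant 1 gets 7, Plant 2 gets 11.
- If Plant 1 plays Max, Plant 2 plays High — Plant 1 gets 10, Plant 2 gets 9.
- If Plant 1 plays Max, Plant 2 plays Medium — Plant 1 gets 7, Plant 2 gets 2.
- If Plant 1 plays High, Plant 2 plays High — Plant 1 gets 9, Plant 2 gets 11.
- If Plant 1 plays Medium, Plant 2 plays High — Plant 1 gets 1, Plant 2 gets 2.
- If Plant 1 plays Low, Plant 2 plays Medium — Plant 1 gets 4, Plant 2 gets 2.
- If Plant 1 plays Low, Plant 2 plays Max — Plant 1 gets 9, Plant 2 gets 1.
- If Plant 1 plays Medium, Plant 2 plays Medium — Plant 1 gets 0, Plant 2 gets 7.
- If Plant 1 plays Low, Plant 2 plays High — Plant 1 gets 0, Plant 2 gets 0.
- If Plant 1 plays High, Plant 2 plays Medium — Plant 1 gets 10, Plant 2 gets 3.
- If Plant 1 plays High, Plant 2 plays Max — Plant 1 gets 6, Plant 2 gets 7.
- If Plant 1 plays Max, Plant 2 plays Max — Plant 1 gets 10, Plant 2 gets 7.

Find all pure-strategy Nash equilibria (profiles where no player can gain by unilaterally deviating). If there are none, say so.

Plant 1 against Medium: payoffs 4, 0, 10, 7 → best response High.
Plant 1 against High: payoffs 0, 1, 9, 10 → best response Max.
Plant 1 against Max: payoffs 9, 7, 6, 10 → best response Max.
Plant 2 against Low: payoffs 2, 0, 1 → best response Medium.
Plant 2 against Medium: payoffs 7, 2, 11 → best response Max.
Plant 2 against High: payoffs 3, 11, 7 → best response High.
Plant 2 against Max: payoffs 2, 9, 7 → best response High.
Mutual best responses: (Max, High).

(Max, High)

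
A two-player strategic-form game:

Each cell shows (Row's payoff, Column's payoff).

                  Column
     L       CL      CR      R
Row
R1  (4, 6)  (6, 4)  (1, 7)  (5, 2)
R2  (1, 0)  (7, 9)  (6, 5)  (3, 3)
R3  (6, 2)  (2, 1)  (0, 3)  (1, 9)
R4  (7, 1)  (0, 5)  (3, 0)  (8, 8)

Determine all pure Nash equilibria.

Pure-strategy Nash equilibria: (R2, CL), (R4, R)

For each player, find the best response to each opponent profile; mutual best responses are the pure NE.
Row against L: payoffs 4, 1, 6, 7 → best response R4.
Row against CL: payoffs 6, 7, 2, 0 → best response R2.
Row against CR: payoffs 1, 6, 0, 3 → best response R2.
Row against R: payoffs 5, 3, 1, 8 → best response R4.
Column against R1: payoffs 6, 4, 7, 2 → best response CR.
Column against R2: payoffs 0, 9, 5, 3 → best response CL.
Column against R3: payoffs 2, 1, 3, 9 → best response R.
Column against R4: payoffs 1, 5, 0, 8 → best response R.
Mutual best responses: (R2, CL); (R4, R).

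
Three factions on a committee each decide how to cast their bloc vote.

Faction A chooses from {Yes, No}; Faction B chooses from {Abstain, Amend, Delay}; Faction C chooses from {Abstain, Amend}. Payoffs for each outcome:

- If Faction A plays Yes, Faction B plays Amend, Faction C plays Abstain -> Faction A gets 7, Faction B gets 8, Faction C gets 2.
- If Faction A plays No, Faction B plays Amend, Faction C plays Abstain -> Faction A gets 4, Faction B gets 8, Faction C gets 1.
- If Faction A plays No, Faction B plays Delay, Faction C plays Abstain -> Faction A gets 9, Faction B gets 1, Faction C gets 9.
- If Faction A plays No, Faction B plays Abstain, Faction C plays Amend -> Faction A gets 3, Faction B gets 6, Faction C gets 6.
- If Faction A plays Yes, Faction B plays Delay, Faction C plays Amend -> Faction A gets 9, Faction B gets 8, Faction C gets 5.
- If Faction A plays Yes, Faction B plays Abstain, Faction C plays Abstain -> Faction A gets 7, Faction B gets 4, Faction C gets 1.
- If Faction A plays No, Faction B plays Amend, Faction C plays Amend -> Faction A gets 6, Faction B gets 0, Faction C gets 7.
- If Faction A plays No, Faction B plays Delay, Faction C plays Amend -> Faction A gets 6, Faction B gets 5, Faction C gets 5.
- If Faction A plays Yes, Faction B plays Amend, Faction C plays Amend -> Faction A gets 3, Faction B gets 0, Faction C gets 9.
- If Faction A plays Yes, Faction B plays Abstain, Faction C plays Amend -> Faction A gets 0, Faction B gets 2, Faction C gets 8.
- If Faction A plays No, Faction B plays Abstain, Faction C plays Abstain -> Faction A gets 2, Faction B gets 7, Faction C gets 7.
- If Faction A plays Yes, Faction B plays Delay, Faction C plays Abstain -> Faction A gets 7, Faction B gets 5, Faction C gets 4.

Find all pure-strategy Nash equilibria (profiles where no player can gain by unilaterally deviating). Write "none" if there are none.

For each player, find the best response to each opponent profile; mutual best responses are the pure NE.
Faction A against (Abstain, Abstain): payoffs 7, 2 → best response Yes.
Faction A against (Abstain, Amend): payoffs 0, 3 → best response No.
Faction A against (Amend, Abstain): payoffs 7, 4 → best response Yes.
Faction A against (Amend, Amend): payoffs 3, 6 → best response No.
Faction A against (Delay, Abstain): payoffs 7, 9 → best response No.
Faction A against (Delay, Amend): payoffs 9, 6 → best response Yes.
Faction B against (Yes, Abstain): payoffs 4, 8, 5 → best response Amend.
Faction B against (Yes, Amend): payoffs 2, 0, 8 → best response Delay.
Faction B against (No, Abstain): payoffs 7, 8, 1 → best response Amend.
Faction B against (No, Amend): payoffs 6, 0, 5 → best response Abstain.
Faction C against (Yes, Abstain): payoffs 1, 8 → best response Amend.
Faction C against (Yes, Amend): payoffs 2, 9 → best response Amend.
Faction C against (Yes, Delay): payoffs 4, 5 → best response Amend.
Faction C against (No, Abstain): payoffs 7, 6 → best response Abstain.
Faction C against (No, Amend): payoffs 1, 7 → best response Amend.
Faction C against (No, Delay): payoffs 9, 5 → best response Abstain.
Mutual best responses: (Yes, Delay, Amend).

The unique pure-strategy Nash equilibrium is (Yes, Delay, Amend).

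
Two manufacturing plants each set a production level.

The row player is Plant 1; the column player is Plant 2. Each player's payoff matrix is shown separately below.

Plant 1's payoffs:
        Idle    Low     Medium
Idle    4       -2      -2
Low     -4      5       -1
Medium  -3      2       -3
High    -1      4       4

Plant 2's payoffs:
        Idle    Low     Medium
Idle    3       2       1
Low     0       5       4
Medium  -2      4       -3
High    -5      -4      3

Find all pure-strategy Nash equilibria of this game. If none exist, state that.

Plant 1 against Idle: payoffs 4, -4, -3, -1 → best response Idle.
Plant 1 against Low: payoffs -2, 5, 2, 4 → best response Low.
Plant 1 against Medium: payoffs -2, -1, -3, 4 → best response High.
Plant 2 against Idle: payoffs 3, 2, 1 → best response Idle.
Plant 2 against Low: payoffs 0, 5, 4 → best response Low.
Plant 2 against Medium: payoffs -2, 4, -3 → best response Low.
Plant 2 against High: payoffs -5, -4, 3 → best response Medium.
Mutual best responses: (Idle, Idle); (Low, Low); (High, Medium).

(Idle, Idle), (Low, Low), (High, Medium)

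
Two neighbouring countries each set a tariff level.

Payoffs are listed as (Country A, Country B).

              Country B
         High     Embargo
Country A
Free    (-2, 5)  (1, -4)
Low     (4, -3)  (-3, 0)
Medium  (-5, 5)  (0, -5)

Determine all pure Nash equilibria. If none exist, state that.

(Free, High): Country A can switch to Low (-2 → 4). Not NE.
(Free, Embargo): Country B can switch to High (-4 → 5). Not NE.
(Low, High): Country B can switch to Embargo (-3 → 0). Not NE.
(Low, Embargo): Country A can switch to Free (-3 → 1). Not NE.
(Medium, High): Country A can switch to Free (-5 → -2). Not NE.
(Medium, Embargo): Country A can switch to Free (0 → 1). Not NE.

This game has no pure Nash equilibrium.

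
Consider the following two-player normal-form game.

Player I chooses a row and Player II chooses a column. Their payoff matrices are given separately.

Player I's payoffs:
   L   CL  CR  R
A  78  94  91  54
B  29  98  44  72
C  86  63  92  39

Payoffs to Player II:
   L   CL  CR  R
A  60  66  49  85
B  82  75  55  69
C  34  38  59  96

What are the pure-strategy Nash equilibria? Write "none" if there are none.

Player I against L: payoffs 78, 29, 86 → best response C.
Player I against CL: payoffs 94, 98, 63 → best response B.
Player I against CR: payoffs 91, 44, 92 → best response C.
Player I against R: payoffs 54, 72, 39 → best response B.
Player II against A: payoffs 60, 66, 49, 85 → best response R.
Player II against B: payoffs 82, 75, 55, 69 → best response L.
Player II against C: payoffs 34, 38, 59, 96 → best response R.
No profile is a mutual best response for all players.

none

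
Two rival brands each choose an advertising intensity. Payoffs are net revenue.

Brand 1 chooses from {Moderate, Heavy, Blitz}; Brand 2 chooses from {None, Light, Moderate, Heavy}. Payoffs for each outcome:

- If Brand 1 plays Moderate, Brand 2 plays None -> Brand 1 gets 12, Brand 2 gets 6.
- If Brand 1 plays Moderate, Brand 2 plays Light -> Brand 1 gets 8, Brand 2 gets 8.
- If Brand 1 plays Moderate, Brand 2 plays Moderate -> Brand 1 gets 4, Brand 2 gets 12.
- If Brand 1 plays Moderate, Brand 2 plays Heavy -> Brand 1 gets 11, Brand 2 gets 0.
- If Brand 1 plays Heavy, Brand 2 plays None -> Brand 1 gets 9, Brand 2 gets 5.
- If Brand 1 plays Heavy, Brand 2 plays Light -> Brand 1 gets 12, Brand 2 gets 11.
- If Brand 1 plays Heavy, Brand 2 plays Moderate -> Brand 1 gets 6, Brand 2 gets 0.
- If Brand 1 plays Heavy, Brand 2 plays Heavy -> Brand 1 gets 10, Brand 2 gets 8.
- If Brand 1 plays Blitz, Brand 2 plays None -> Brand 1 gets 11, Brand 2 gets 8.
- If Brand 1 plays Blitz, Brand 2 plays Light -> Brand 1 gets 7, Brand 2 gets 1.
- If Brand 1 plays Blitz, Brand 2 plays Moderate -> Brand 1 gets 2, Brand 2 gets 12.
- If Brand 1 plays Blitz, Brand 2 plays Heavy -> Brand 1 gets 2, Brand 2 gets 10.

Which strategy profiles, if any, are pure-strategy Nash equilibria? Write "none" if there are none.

(Heavy, Light)

Check each profile: it is a Nash equilibrium iff no player can strictly gain by switching unilaterally.
(Moderate, None): Brand 2 can switch to Light (6 → 8). Not NE.
(Moderate, Light): Brand 1 can switch to Heavy (8 → 12). Not NE.
(Moderate, Moderate): Brand 1 can switch to Heavy (4 → 6). Not NE.
(Moderate, Heavy): Brand 2 can switch to None (0 → 6). Not NE.
(Heavy, None): Brand 1 can switch to Moderate (9 → 12). Not NE.
(Heavy, Light): Brand 1 gets 12, best alternative 8; Brand 2 gets 11, best alternative 8. No profitable deviation — NE.
(Heavy, Moderate): Brand 2 can switch to None (0 → 5). Not NE.
(The remaining 5 profiles each have a profitable deviation by the same check.)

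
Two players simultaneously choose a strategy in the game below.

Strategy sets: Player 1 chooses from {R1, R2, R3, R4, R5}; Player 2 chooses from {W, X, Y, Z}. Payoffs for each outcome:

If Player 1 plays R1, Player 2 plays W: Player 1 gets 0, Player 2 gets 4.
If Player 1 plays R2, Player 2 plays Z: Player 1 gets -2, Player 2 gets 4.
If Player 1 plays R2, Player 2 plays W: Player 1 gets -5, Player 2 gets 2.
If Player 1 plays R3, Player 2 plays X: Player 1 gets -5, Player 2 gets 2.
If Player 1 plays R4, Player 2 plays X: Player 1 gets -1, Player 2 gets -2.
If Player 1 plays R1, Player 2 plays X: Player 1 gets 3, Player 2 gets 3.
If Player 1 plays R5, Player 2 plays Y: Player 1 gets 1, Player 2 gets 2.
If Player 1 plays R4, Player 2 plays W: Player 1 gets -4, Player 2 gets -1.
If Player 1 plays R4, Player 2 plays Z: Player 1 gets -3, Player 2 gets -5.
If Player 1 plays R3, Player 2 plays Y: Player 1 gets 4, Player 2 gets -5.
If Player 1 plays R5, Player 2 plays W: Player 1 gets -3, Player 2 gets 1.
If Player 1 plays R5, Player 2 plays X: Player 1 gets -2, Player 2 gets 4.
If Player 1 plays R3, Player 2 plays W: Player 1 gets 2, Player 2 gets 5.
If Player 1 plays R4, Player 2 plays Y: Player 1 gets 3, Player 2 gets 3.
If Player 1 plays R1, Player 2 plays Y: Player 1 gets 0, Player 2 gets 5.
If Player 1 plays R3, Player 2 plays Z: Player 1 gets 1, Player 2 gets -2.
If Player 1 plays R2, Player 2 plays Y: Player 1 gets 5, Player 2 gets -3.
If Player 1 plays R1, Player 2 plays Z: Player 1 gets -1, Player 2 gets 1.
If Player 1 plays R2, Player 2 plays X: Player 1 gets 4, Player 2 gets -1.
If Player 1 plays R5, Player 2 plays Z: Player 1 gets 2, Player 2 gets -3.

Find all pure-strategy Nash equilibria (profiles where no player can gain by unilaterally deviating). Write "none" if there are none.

Player 1 against W: payoffs 0, -5, 2, -4, -3 → best response R3.
Player 1 against X: payoffs 3, 4, -5, -1, -2 → best response R2.
Player 1 against Y: payoffs 0, 5, 4, 3, 1 → best response R2.
Player 1 against Z: payoffs -1, -2, 1, -3, 2 → best response R5.
Player 2 against R1: payoffs 4, 3, 5, 1 → best response Y.
Player 2 against R2: payoffs 2, -1, -3, 4 → best response Z.
Player 2 against R3: payoffs 5, 2, -5, -2 → best response W.
Player 2 against R4: payoffs -1, -2, 3, -5 → best response Y.
Player 2 against R5: payoffs 1, 4, 2, -3 → best response X.
Mutual best responses: (R3, W).

The unique pure-strategy Nash equilibrium is (R3, W).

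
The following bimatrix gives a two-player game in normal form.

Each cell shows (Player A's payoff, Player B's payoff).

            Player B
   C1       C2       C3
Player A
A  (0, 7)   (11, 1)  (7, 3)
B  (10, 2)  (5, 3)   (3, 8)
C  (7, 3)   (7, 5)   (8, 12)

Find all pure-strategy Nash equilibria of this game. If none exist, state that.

(A, C1): Player A can switch to B (0 → 10). Not NE.
(A, C2): Player B can switch to C1 (1 → 7). Not NE.
(A, C3): Player A can switch to C (7 → 8). Not NE.
(B, C1): Player B can switch to C2 (2 → 3). Not NE.
(B, C2): Player A can switch to A (5 → 11). Not NE.
(B, C3): Player A can switch to A (3 → 7). Not NE.
(C, C3): Player A gets 8, best alternative 7; Player B gets 12, best alternative 5. No profitable deviation — NE.
(The remaining 2 profiles each have a profitable deviation by the same check.)

(C, C3)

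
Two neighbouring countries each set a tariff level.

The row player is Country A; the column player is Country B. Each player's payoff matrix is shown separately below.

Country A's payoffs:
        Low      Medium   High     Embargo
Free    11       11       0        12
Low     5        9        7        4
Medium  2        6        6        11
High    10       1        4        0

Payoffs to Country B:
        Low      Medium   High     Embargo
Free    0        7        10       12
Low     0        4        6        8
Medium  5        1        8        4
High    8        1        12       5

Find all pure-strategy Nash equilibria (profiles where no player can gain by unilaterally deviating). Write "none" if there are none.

Country A against Low: payoffs 11, 5, 2, 10 → best response Free.
Country A against Medium: payoffs 11, 9, 6, 1 → best response Free.
Country A against High: payoffs 0, 7, 6, 4 → best response Low.
Country A against Embargo: payoffs 12, 4, 11, 0 → best response Free.
Country B against Free: payoffs 0, 7, 10, 12 → best response Embargo.
Country B against Low: payoffs 0, 4, 6, 8 → best response Embargo.
Country B against Medium: payoffs 5, 1, 8, 4 → best response High.
Country B against High: payoffs 8, 1, 12, 5 → best response High.
Mutual best responses: (Free, Embargo).

The unique pure-strategy Nash equilibrium is (Free, Embargo).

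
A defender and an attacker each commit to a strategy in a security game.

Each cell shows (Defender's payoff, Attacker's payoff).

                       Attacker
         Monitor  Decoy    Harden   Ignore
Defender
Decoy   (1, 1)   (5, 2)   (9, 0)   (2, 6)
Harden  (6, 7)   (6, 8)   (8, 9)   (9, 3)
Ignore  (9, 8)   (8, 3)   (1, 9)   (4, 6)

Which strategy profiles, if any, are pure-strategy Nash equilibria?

For each strategy profile, look for a profitable unilateral deviation.
(Decoy, Monitor): Defender can switch to Harden (1 → 6). Not NE.
(Decoy, Decoy): Defender can switch to Harden (5 → 6). Not NE.
(Decoy, Harden): Attacker can switch to Monitor (0 → 1). Not NE.
(Decoy, Ignore): Defender can switch to Harden (2 → 9). Not NE.
(Harden, Monitor): Defender can switch to Ignore (6 → 9). Not NE.
(Harden, Decoy): Defender can switch to Ignore (6 → 8). Not NE.
(Harden, Harden): Defender can switch to Decoy (8 → 9). Not NE.
(Harden, Ignore): Attacker can switch to Monitor (3 → 7). Not NE.
(The remaining 4 profiles each have a profitable deviation by the same check.)

There is no pure-strategy Nash equilibrium.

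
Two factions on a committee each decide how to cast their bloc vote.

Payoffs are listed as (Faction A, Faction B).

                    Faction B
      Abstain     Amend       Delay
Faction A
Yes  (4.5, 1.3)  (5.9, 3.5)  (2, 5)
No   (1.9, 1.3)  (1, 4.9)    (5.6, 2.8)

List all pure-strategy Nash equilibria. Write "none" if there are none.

For each player, find the best response to each opponent profile; mutual best responses are the pure NE.
Faction A against Abstain: payoffs 4.5, 1.9 → best response Yes.
Faction A against Amend: payoffs 5.9, 1 → best response Yes.
Faction A against Delay: payoffs 2, 5.6 → best response No.
Faction B against Yes: payoffs 1.3, 3.5, 5 → best response Delay.
Faction B against No: payoffs 1.3, 4.9, 2.8 → best response Amend.
No profile is a mutual best response for all players.

This game has no pure Nash equilibrium.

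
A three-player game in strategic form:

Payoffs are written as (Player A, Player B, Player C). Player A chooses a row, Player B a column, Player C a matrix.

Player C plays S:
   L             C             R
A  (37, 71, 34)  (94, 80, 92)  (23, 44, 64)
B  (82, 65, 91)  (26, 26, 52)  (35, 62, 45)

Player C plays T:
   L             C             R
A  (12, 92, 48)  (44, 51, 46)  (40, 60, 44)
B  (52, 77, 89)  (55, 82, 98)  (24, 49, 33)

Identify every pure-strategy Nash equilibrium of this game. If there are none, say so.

(A, C, S) and (B, L, S) and (B, C, T)

Mark each player's best response to every combination of opponents' strategies; a profile where every player is best-responding is a pure Nash equilibrium.
Player A against (L, S): payoffs 37, 82 → best response B.
Player A against (L, T): payoffs 12, 52 → best response B.
Player A against (C, S): payoffs 94, 26 → best response A.
Player A against (C, T): payoffs 44, 55 → best response B.
Player A against (R, S): payoffs 23, 35 → best response B.
Player A against (R, T): payoffs 40, 24 → best response A.
Player B against (A, S): payoffs 71, 80, 44 → best response C.
Player B against (A, T): payoffs 92, 51, 60 → best response L.
Player B against (B, S): payoffs 65, 26, 62 → best response L.
Player B against (B, T): payoffs 77, 82, 49 → best response C.
Player C against (A, L): payoffs 34, 48 → best response T.
Player C against (A, C): payoffs 92, 46 → best response S.
Player C against (A, R): payoffs 64, 44 → best response S.
Player C against (B, L): payoffs 91, 89 → best response S.
Player C against (B, C): payoffs 52, 98 → best response T.
Player C against (B, R): payoffs 45, 33 → best response S.
Mutual best responses: (A, C, S); (B, L, S); (B, C, T).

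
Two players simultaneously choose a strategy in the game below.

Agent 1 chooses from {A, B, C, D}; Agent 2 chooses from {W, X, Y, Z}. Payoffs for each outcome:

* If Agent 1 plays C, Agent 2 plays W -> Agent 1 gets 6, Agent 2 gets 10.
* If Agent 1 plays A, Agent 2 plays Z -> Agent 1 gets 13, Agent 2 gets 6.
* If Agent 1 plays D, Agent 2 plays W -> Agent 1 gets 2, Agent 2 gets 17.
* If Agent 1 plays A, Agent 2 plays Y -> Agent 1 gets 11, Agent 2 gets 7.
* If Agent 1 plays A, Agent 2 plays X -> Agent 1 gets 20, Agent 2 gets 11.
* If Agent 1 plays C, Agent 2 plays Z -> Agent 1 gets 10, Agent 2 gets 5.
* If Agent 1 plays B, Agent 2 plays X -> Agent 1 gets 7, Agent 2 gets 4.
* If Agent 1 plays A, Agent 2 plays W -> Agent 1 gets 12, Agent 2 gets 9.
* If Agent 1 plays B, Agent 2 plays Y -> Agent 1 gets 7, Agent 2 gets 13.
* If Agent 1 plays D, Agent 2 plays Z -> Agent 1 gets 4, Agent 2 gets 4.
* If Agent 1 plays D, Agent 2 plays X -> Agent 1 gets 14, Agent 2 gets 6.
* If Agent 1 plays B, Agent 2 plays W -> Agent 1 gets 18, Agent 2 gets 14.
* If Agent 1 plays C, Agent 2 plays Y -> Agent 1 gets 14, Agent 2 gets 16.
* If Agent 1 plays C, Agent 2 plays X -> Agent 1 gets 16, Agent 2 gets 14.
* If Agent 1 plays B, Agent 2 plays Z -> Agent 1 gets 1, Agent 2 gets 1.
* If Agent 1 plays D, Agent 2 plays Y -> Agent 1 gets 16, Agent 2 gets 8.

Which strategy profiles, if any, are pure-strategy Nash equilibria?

(A, X) and (B, W)

Agent 1 against W: payoffs 12, 18, 6, 2 → best response B.
Agent 1 against X: payoffs 20, 7, 16, 14 → best response A.
Agent 1 against Y: payoffs 11, 7, 14, 16 → best response D.
Agent 1 against Z: payoffs 13, 1, 10, 4 → best response A.
Agent 2 against A: payoffs 9, 11, 7, 6 → best response X.
Agent 2 against B: payoffs 14, 4, 13, 1 → best response W.
Agent 2 against C: payoffs 10, 14, 16, 5 → best response Y.
Agent 2 against D: payoffs 17, 6, 8, 4 → best response W.
Mutual best responses: (A, X); (B, W).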